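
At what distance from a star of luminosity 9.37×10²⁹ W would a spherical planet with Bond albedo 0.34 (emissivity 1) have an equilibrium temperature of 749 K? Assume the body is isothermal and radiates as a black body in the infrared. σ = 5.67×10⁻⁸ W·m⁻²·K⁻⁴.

d ≈ 8.30×10¹¹ m

For an isothermal black-emitting sphere, (1−a)S·πr² = σ·4πr²·T⁴ ⇒ S = 4σT⁴/(1−a).
S = 4·5.67×10⁻⁸·(749)⁴/0.660 = 1.081×10⁵ W/m².
Flux falls as S = L/(4πd²), so d = √(L/(4πS)) = √(9.37×10²⁹/(4π·1.081×10⁵)).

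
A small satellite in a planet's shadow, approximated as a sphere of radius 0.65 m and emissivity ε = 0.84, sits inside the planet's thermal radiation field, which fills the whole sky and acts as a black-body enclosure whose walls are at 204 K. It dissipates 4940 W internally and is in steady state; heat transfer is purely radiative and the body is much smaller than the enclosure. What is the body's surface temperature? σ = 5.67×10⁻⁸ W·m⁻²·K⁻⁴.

For a small grey body in a large enclosure, net radiated power = εσA(T⁴ − T_w⁴).
Steady state: P = εσA(T⁴ − T_w⁴) with A = 4πr² = 5.309 m².
T⁴ = P/(εσA) + T_w⁴ = 4940/(0.84·5.67×10⁻⁸·5.309) + (204)⁴
    = 1.954×10¹⁰ + 1.732×10⁹ = 2.127×10¹⁰ K⁴.

T ≈ 382 K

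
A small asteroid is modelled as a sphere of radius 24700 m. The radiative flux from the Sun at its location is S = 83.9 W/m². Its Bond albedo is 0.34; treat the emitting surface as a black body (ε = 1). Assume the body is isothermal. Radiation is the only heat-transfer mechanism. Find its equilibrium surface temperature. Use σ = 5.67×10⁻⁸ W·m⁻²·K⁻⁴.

T ≈ 125 K

At equilibrium, absorbed power = emitted power.
Absorbing cross-section = πr² = 1.917×10⁹ m²; emitting surface = 4πr² = 7.667×10⁹ m² (ratio 4).
(1−a)S·A_cross = εσ·A_surf·T⁴  ⇒  T⁴ = (1−a)S/(4σ).
T⁴ = 0.660·83.9/(4·5.67×10⁻⁸) = 2.442×10⁸ K⁴.
T = (2.442×10⁸)^(1/4).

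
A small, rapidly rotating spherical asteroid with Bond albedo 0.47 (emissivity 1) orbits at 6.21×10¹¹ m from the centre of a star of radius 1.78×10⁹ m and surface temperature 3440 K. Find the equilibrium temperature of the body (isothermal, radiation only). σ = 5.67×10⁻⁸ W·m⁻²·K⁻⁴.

The star's surface emits σT_*⁴; at distance d the flux is S = σT_*⁴(R_*/d)².
S = 5.67×10⁻⁸·(3440)⁴·(1.78×10⁹/6.21×10¹¹)² = 65.23 W/m².
For an isothermal sphere T⁴ = (1−a)S/(4σ) = 1.524×10⁸ K⁴.

T ≈ 111 K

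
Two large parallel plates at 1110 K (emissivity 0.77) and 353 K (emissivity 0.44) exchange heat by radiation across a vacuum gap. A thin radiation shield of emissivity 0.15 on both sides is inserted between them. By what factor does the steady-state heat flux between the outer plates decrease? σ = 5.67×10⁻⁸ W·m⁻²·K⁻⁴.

factor ≈ 5.80

Without shield: q₀ = σΔ(T⁴)/(1/ε₁+1/ε₂−1) with denominator 2.571.
With shield the two gaps are in series; the resistances add: (1/ε₁+1/ε_s−1)+(1/ε_s+1/ε₂−1) = 6.965+7.939 = 14.90.
Heat-flux ratio q₀/q = 14.90/2.571.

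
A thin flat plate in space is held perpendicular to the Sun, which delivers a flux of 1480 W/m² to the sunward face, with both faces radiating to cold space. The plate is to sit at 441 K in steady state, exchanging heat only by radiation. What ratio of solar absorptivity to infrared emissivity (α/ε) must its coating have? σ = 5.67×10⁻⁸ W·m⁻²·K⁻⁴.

α/ε ≈ 2.90

Balance: αS·A = εσ·2A·T⁴ ⇒ α/ε = 2σT⁴/S.
α/ε = 2·5.67×10⁻⁸·(441)⁴/1480 = 2·5.67×10⁻⁸·3.782×10¹⁰/1480.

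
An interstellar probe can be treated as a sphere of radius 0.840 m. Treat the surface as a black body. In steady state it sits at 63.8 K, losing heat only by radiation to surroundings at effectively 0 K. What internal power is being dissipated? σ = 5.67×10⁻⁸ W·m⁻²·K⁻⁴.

P ≈ 8.33 W

Steady state: P = εσA T⁴.
A = 4πr² = 8.867 m²; T⁴ = (63.8)⁴ = 1.657×10⁷ K⁴.
P = 1.0 × 5.67×10⁻⁸ × 8.867 × 1.657×10⁷.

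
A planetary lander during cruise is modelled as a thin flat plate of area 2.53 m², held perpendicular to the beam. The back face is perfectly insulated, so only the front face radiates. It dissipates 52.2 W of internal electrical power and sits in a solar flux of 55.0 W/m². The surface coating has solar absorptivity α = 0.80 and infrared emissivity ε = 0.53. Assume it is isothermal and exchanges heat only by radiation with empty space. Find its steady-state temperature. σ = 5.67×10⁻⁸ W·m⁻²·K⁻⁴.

At steady state, absorbed solar power + internal power = radiated power.
Absorbed: α·S·A_cross = 0.80·55.0·2.530 = 111.3 W (cross-section A).
Total input = 111.3 + 52.2 = 163.5 W.
Radiated: εσ·A_surf·T⁴ with A_surf = A = 2.530 m².
T⁴ = 163.5/(0.53·5.67×10⁻⁸·2.530) = 2.151×10⁹ K⁴.

T ≈ 215 K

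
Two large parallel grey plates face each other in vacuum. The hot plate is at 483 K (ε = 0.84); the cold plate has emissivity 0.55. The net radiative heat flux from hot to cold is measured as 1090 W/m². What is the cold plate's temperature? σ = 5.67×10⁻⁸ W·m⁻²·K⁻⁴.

T₂ ≈ 355 K

q = σ(T₁⁴ − T₂⁴)/(1/ε₁ + 1/ε₂ − 1); denominator = 2.009.
T₂⁴ = T₁⁴ − q·(1/ε₁+1/ε₂−1)/σ = 5.442×10¹⁰ − 1090·2.009/5.67×10⁻⁸
    = 1.581×10¹⁰ K⁴.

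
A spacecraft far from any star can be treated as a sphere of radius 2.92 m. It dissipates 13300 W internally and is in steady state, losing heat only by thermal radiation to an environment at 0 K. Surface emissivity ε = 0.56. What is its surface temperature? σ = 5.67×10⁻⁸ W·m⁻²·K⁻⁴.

T ≈ 250 K

Steady state: internal power = radiated power, P = εσA T⁴.
Radiating area A = 4πr² = 107.1 m².
T⁴ = P/(εσA) = 13300/(0.56·5.67×10⁻⁸·107.1) = 3.909×10⁹ K⁴.
T = (3.909×10⁹)^(1/4).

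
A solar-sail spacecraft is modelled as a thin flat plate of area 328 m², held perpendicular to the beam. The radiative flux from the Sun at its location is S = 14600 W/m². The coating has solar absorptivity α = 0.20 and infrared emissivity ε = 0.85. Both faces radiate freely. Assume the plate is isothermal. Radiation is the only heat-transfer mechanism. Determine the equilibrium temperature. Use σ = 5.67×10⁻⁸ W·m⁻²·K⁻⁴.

At equilibrium, absorbed power = emitted power.
Absorbing cross-section = A = 328.0 m²; emitting surface = 2A = 656.0 m² (ratio 2).
αS·A_cross = εσ·A_surf·T⁴  ⇒  T⁴ = αS/(ε·2σ).
T⁴ = 0.200·14600/(0.85·2·5.67×10⁻⁸) = 3.029×10¹⁰ K⁴.
T = (3.029×10¹⁰)^(1/4).

T ≈ 417 K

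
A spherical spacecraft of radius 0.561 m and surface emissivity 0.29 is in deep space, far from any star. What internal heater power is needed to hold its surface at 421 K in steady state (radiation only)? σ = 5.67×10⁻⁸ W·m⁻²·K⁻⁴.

P ≈ 2040 W

P = εσ·4πr²·T⁴.
4πr² = 3.955 m²; T⁴ = 3.141×10¹⁰ K⁴.
P = 0.29·5.67×10⁻⁸·3.955·3.141×10¹⁰.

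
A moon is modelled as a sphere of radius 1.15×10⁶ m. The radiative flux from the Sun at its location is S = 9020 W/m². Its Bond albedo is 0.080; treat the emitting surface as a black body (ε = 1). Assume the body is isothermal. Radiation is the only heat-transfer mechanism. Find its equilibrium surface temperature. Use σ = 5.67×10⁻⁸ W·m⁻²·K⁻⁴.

At equilibrium, absorbed power = emitted power.
Absorbing cross-section = πr² = 4.155×10¹² m²; emitting surface = 4πr² = 1.662×10¹³ m² (ratio 4).
(1−a)S·A_cross = εσ·A_surf·T⁴  ⇒  T⁴ = (1−a)S/(4σ).
T⁴ = 0.920·9020/(4·5.67×10⁻⁸) = 3.659×10¹⁰ K⁴.
T = (3.659×10¹⁰)^(1/4).

T ≈ 437 K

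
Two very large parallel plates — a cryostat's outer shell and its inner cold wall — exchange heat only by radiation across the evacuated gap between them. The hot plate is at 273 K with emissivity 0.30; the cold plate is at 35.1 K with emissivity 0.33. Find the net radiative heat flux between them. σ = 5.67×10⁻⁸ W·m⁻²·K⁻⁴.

For two infinite grey parallel plates, q = σ(T₁⁴ − T₂⁴)/(1/ε₁ + 1/ε₂ − 1).
T₁⁴ − T₂⁴ = 5.555×10⁹ − 1.518×10⁶ = 5.553×10⁹ K⁴.
1/ε₁ + 1/ε₂ − 1 = 3.333 + 3.030 − 1 = 5.364.
q = 5.67×10⁻⁸ × 5.553×10⁹ / 5.364.

q ≈ 58.7 W/m²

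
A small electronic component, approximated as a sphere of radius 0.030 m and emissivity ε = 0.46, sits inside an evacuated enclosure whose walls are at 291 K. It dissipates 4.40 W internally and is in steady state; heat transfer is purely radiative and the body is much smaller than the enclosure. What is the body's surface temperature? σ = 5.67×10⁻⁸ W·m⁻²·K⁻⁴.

T ≈ 386 K

For a small grey body in a large enclosure, net radiated power = εσA(T⁴ − T_w⁴).
Steady state: P = εσA(T⁴ − T_w⁴) with A = 4πr² = 0.01131 m².
T⁴ = P/(εσA) + T_w⁴ = 4.40/(0.46·5.67×10⁻⁸·0.01131) + (291)⁴
    = 1.492×10¹⁰ + 7.171×10⁹ = 2.209×10¹⁰ K⁴.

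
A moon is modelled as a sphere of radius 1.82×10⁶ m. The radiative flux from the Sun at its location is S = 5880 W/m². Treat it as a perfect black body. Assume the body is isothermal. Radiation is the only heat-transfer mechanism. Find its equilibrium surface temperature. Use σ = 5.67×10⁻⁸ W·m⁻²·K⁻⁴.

T ≈ 401 K

At equilibrium, absorbed power = emitted power.
Absorbing cross-section = πr² = 1.041×10¹³ m²; emitting surface = 4πr² = 4.162×10¹³ m² (ratio 4).
S·A_cross = εσ·A_surf·T⁴  ⇒  T⁴ = S/(4σ).
T⁴ = 1.00·5880/(4·5.67×10⁻⁸) = 2.593×10¹⁰ K⁴.
T = (2.593×10¹⁰)^(1/4).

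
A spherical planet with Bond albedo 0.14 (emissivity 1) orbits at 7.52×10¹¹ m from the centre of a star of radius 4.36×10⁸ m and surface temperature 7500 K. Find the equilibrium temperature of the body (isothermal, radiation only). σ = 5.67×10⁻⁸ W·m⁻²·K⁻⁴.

T ≈ 123 K

The star's surface emits σT_*⁴; at distance d the flux is S = σT_*⁴(R_*/d)².
S = 5.67×10⁻⁸·(7500)⁴·(4.36×10⁸/7.52×10¹¹)² = 60.31 W/m².
For an isothermal sphere T⁴ = (1−a)S/(4σ) = 2.287×10⁸ K⁴.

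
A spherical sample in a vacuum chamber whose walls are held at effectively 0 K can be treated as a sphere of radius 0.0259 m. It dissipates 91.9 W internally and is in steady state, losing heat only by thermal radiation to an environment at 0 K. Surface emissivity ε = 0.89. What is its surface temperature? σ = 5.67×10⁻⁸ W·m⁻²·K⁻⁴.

T ≈ 682 K

Steady state: internal power = radiated power, P = εσA T⁴.
Radiating area A = 4πr² = 0.008430 m².
T⁴ = P/(εσA) = 91.9/(0.89·5.67×10⁻⁸·0.008430) = 2.160×10¹¹ K⁴.
T = (2.160×10¹¹)^(1/4).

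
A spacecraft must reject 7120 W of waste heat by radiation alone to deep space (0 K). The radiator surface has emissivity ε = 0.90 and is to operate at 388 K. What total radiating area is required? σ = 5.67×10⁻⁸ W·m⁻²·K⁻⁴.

P = εσA T⁴ ⇒ A = P/(εσT⁴).
T⁴ = 2.266×10¹⁰ K⁴.
A = 7120/(0.90 × 5.67×10⁻⁸ × 2.266×10¹⁰).

A ≈ 6.16 m²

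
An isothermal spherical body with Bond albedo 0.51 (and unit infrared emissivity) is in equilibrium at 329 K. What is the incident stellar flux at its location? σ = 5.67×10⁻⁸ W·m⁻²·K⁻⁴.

S ≈ 5420 W/m²

(1−a)S·πr² = σ·4πr²·T⁴ ⇒ S = 4σT⁴/(1−a).
S = 4·5.67×10⁻⁸·1.172×10¹⁰/0.490.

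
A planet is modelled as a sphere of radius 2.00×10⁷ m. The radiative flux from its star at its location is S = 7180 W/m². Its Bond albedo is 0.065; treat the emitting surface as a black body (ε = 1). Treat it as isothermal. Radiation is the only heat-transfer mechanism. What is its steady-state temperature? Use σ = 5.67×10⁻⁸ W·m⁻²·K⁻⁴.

At equilibrium, absorbed power = emitted power.
Absorbing cross-section = πr² = 1.257×10¹⁵ m²; emitting surface = 4πr² = 5.027×10¹⁵ m² (ratio 4).
(1−a)S·A_cross = εσ·A_surf·T⁴  ⇒  T⁴ = (1−a)S/(4σ).
T⁴ = 0.935·7180/(4·5.67×10⁻⁸) = 2.960×10¹⁰ K⁴.
T = (2.960×10¹⁰)^(1/4).

T ≈ 415 K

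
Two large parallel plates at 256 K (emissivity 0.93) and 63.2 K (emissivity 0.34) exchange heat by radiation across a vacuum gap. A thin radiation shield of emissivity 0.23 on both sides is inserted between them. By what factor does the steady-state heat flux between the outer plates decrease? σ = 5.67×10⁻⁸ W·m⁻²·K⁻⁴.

Without shield: q₀ = σΔ(T⁴)/(1/ε₁+1/ε₂−1) with denominator 3.016.
With shield the two gaps are in series; the resistances add: (1/ε₁+1/ε_s−1)+(1/ε_s+1/ε₂−1) = 4.423+6.289 = 10.71.
Heat-flux ratio q₀/q = 10.71/3.016.

factor ≈ 3.55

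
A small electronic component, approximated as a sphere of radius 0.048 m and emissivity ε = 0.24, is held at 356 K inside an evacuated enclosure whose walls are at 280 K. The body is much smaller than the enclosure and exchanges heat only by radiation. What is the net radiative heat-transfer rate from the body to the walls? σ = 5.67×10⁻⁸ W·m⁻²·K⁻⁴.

For a small grey body in a large enclosure: P_net = εσA(T_body⁴ − T_wall⁴).
A = 4πr² = 0.02895 m²; T_body⁴ − T_wall⁴ = 1.606×10¹⁰ − 6.147×10⁹ = 9.915×10⁹ K⁴.
|P_net| = 0.24·5.67×10⁻⁸·0.02895·9.915×10⁹.

P_net ≈ 3.91 W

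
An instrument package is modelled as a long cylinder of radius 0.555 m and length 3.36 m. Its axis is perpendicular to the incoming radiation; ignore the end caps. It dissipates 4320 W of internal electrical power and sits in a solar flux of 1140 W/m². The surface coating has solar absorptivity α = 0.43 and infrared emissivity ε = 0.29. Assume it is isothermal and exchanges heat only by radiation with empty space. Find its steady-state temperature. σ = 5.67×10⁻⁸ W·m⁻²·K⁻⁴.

At steady state, absorbed solar power + internal power = radiated power.
Absorbed: α·S·A_cross = 0.43·1140·3.730 = 1828 W (cross-section 2rL).
Total input = 1828 + 4320 = 6148 W.
Radiated: εσ·A_surf·T⁴ with A_surf = 2πrL = 11.72 m².
T⁴ = 6148/(0.29·5.67×10⁻⁸·11.72) = 3.191×10¹⁰ K⁴.

T ≈ 423 K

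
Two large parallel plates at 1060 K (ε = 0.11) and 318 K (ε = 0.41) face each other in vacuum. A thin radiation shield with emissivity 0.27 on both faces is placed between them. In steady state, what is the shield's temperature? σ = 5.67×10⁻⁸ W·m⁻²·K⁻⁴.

T_s ≈ 790 K

In steady state the net flux on the hot side equals that on the cold side.
σ(T₁⁴−T_s⁴)/D₁ = σ(T_s⁴−T₂⁴)/D₂, with D₁ = 1/ε₁+1/ε_s−1 = 11.79, D₂ = 1/ε_s+1/ε₂−1 = 5.143.
Solve for T_s⁴: T_s⁴ = (D₂·T₁⁴ + D₁·T₂⁴)/(D₁+D₂) = 3.905×10¹¹ K⁴.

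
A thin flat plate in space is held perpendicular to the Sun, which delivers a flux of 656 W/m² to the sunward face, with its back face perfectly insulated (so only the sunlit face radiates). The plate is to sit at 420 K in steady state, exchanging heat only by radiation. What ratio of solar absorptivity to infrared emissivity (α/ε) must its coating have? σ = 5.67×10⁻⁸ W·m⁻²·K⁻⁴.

Balance: αS·A = εσ·1A·T⁴ ⇒ α/ε = σT⁴/S.
α/ε = 5.67×10⁻⁸·(420)⁴/656 = 5.67×10⁻⁸·3.112×10¹⁰/656.

α/ε ≈ 2.69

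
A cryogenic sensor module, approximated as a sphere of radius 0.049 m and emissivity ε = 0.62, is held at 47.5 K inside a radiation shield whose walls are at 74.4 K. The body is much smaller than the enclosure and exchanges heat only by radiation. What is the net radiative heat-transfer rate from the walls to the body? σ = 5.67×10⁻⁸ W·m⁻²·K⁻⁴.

For a small grey body in a large enclosure: P_net = εσA(T_body⁴ − T_wall⁴).
A = 4πr² = 0.03017 m²; T_body⁴ − T_wall⁴ = 5.091×10⁶ − 3.064×10⁷ = -2.555×10⁷ K⁴.
|P_net| = 0.62·5.67×10⁻⁸·0.03017·2.555×10⁷.

P_net ≈ 0.0271 W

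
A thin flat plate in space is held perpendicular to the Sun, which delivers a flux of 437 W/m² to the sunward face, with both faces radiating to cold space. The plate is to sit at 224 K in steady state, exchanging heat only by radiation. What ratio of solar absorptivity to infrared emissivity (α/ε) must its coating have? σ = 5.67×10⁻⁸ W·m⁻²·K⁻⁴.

Balance: αS·A = εσ·2A·T⁴ ⇒ α/ε = 2σT⁴/S.
α/ε = 2·5.67×10⁻⁸·(224)⁴/437 = 2·5.67×10⁻⁸·2.518×10⁹/437.

α/ε ≈ 0.653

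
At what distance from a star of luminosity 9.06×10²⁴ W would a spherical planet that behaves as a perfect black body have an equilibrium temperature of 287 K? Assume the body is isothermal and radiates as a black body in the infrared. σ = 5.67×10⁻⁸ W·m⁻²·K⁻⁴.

d ≈ 2.16×10¹⁰ m

For an isothermal black-emitting sphere, (1−a)S·πr² = σ·4πr²·T⁴ ⇒ S = 4σT⁴/(1−a).
S = 4·5.67×10⁻⁸·(287)⁴/1.00 = 1539 W/m².
Flux falls as S = L/(4πd²), so d = √(L/(4πS)) = √(9.06×10²⁴/(4π·1539)).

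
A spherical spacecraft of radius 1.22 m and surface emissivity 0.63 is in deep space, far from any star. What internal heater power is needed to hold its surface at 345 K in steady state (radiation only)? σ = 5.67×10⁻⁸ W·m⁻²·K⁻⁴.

P ≈ 9470 W

P = εσ·4πr²·T⁴.
4πr² = 18.70 m²; T⁴ = 1.417×10¹⁰ K⁴.
P = 0.63·5.67×10⁻⁸·18.70·1.417×10¹⁰.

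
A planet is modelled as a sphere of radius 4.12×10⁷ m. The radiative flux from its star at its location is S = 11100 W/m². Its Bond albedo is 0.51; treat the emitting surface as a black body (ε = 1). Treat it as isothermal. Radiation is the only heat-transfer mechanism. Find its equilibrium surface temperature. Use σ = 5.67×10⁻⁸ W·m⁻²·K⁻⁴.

T ≈ 394 K

At equilibrium, absorbed power = emitted power.
Absorbing cross-section = πr² = 5.333×10¹⁵ m²; emitting surface = 4πr² = 2.133×10¹⁶ m² (ratio 4).
(1−a)S·A_cross = εσ·A_surf·T⁴  ⇒  T⁴ = (1−a)S/(4σ).
T⁴ = 0.490·11100/(4·5.67×10⁻⁸) = 2.398×10¹⁰ K⁴.
T = (2.398×10¹⁰)^(1/4).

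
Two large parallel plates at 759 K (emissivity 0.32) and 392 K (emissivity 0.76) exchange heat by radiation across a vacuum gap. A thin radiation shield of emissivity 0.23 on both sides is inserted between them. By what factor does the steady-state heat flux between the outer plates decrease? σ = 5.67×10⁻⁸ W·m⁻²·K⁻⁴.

Without shield: q₀ = σΔ(T⁴)/(1/ε₁+1/ε₂−1) with denominator 3.441.
With shield the two gaps are in series; the resistances add: (1/ε₁+1/ε_s−1)+(1/ε_s+1/ε₂−1) = 6.473+4.664 = 11.14.
Heat-flux ratio q₀/q = 11.14/3.441.

factor ≈ 3.24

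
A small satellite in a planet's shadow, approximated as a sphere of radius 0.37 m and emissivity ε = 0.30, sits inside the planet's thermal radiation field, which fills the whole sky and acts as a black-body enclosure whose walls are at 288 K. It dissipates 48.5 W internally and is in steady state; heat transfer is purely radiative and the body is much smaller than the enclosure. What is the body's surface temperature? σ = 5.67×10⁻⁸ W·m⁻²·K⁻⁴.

T ≈ 304 K

For a small grey body in a large enclosure, net radiated power = εσA(T⁴ − T_w⁴).
Steady state: P = εσA(T⁴ − T_w⁴) with A = 4πr² = 1.720 m².
T⁴ = P/(εσA) + T_w⁴ = 48.5/(0.30·5.67×10⁻⁸·1.720) + (288)⁴
    = 1.657×10⁹ + 6.880×10⁹ = 8.537×10⁹ K⁴.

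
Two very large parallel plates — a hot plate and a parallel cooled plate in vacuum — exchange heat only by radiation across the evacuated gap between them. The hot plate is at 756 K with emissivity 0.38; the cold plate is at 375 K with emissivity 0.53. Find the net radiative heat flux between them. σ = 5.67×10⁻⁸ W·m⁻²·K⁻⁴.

q ≈ 4950 W/m²

For two infinite grey parallel plates, q = σ(T₁⁴ − T₂⁴)/(1/ε₁ + 1/ε₂ − 1).
T₁⁴ − T₂⁴ = 3.267×10¹¹ − 1.978×10¹⁰ = 3.069×10¹¹ K⁴.
1/ε₁ + 1/ε₂ − 1 = 2.632 + 1.887 − 1 = 3.518.
q = 5.67×10⁻⁸ × 3.069×10¹¹ / 3.518.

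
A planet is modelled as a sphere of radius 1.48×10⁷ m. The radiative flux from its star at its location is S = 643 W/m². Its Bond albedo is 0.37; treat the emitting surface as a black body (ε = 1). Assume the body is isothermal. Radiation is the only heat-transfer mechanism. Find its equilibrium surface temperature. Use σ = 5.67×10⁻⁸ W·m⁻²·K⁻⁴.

T ≈ 206 K

At equilibrium, absorbed power = emitted power.
Absorbing cross-section = πr² = 6.881×10¹⁴ m²; emitting surface = 4πr² = 2.753×10¹⁵ m² (ratio 4).
(1−a)S·A_cross = εσ·A_surf·T⁴  ⇒  T⁴ = (1−a)S/(4σ).
T⁴ = 0.630·643/(4·5.67×10⁻⁸) = 1.786×10⁹ K⁴.
T = (1.786×10⁹)^(1/4).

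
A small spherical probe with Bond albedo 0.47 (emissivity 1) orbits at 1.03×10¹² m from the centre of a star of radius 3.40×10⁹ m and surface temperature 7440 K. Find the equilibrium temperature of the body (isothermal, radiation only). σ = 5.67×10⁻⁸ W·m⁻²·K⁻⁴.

T ≈ 258 K

The star's surface emits σT_*⁴; at distance d the flux is S = σT_*⁴(R_*/d)².
S = 5.67×10⁻⁸·(7440)⁴·(3.40×10⁹/1.03×10¹²)² = 1893 W/m².
For an isothermal sphere T⁴ = (1−a)S/(4σ) = 4.424×10⁹ K⁴.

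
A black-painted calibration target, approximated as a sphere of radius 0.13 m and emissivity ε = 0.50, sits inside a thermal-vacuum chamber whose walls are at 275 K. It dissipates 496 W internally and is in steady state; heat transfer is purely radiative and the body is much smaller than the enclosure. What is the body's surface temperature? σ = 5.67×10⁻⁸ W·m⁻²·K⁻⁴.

For a small grey body in a large enclosure, net radiated power = εσA(T⁴ − T_w⁴).
Steady state: P = εσA(T⁴ − T_w⁴) with A = 4πr² = 0.2124 m².
T⁴ = P/(εσA) + T_w⁴ = 496/(0.50·5.67×10⁻⁸·0.2124) + (275)⁴
    = 8.238×10¹⁰ + 5.719×10⁹ = 8.810×10¹⁰ K⁴.

T ≈ 545 K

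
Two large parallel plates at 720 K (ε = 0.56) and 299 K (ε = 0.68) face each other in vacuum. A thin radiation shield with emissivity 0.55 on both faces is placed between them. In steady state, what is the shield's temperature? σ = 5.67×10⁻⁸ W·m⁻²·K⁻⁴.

In steady state the net flux on the hot side equals that on the cold side.
σ(T₁⁴−T_s⁴)/D₁ = σ(T_s⁴−T₂⁴)/D₂, with D₁ = 1/ε₁+1/ε_s−1 = 2.604, D₂ = 1/ε_s+1/ε₂−1 = 2.289.
Solve for T_s⁴: T_s⁴ = (D₂·T₁⁴ + D₁·T₂⁴)/(D₁+D₂) = 1.300×10¹¹ K⁴.

T_s ≈ 600 K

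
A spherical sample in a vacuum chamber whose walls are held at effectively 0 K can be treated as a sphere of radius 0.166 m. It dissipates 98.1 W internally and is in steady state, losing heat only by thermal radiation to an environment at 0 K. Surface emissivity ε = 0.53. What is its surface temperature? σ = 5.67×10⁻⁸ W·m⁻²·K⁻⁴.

Steady state: internal power = radiated power, P = εσA T⁴.
Radiating area A = 4πr² = 0.3463 m².
T⁴ = P/(εσA) = 98.1/(0.53·5.67×10⁻⁸·0.3463) = 9.427×10⁹ K⁴.
T = (9.427×10⁹)^(1/4).

T ≈ 312 K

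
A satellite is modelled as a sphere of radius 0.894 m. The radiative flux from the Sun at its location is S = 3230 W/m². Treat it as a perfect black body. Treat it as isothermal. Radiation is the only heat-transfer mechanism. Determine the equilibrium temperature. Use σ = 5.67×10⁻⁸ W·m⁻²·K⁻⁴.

At equilibrium, absorbed power = emitted power.
Absorbing cross-section = πr² = 2.511 m²; emitting surface = 4πr² = 10.04 m² (ratio 4).
S·A_cross = εσ·A_surf·T⁴  ⇒  T⁴ = S/(4σ).
T⁴ = 1.00·3230/(4·5.67×10⁻⁸) = 1.424×10¹⁰ K⁴.
T = (1.424×10¹⁰)^(1/4).

T ≈ 345 K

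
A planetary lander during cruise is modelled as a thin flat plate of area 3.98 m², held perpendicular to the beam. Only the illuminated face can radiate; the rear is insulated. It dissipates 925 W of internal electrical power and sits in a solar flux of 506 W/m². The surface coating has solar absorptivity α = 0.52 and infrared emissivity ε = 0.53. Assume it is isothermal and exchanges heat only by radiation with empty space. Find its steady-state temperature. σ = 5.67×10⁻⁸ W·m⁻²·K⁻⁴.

At steady state, absorbed solar power + internal power = radiated power.
Absorbed: α·S·A_cross = 0.52·506·3.980 = 1047 W (cross-section A).
Total input = 1047 + 925 = 1972 W.
Radiated: εσ·A_surf·T⁴ with A_surf = A = 3.980 m².
T⁴ = 1972/(0.53·5.67×10⁻⁸·3.980) = 1.649×10¹⁰ K⁴.

T ≈ 358 K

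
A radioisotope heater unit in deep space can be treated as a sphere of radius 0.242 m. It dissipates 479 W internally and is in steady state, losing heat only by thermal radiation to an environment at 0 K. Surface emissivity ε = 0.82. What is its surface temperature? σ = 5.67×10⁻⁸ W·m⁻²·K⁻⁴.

Steady state: internal power = radiated power, P = εσA T⁴.
Radiating area A = 4πr² = 0.7359 m².
T⁴ = P/(εσA) = 479/(0.82·5.67×10⁻⁸·0.7359) = 1.400×10¹⁰ K⁴.
T = (1.400×10¹⁰)^(1/4).

T ≈ 344 K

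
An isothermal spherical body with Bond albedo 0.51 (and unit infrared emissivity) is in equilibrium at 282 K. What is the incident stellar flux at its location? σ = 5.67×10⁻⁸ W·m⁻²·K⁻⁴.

(1−a)S·πr² = σ·4πr²·T⁴ ⇒ S = 4σT⁴/(1−a).
S = 4·5.67×10⁻⁸·6.324×10⁹/0.490.

S ≈ 2930 W/m²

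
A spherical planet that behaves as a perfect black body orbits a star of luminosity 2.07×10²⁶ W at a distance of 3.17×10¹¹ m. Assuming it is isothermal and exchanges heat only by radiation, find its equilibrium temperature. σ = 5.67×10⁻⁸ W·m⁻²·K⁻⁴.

T ≈ 164 K

First find the stellar flux at distance d: S = L/(4πd²) = 2.07×10²⁶/(4π·(3.17×10¹¹)²) = 163.9 W/m².
For an isothermal sphere, absorbed (1−a)S·πr² = emitted σ·4πr²·T⁴, so T⁴ = (1−a)S/(4σ).
T⁴ = 1.00·163.9/(4·5.67×10⁻⁸) = 7.228×10⁸ K⁴.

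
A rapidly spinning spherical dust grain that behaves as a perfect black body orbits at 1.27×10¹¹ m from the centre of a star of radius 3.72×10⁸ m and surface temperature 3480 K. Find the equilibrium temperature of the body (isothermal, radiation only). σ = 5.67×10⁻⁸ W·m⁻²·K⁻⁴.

T ≈ 133 K

The star's surface emits σT_*⁴; at distance d the flux is S = σT_*⁴(R_*/d)².
S = 5.67×10⁻⁸·(3480)⁴·(3.72×10⁸/1.27×10¹¹)² = 71.35 W/m².
For an isothermal sphere T⁴ = (1−a)S/(4σ) = 3.146×10⁸ K⁴.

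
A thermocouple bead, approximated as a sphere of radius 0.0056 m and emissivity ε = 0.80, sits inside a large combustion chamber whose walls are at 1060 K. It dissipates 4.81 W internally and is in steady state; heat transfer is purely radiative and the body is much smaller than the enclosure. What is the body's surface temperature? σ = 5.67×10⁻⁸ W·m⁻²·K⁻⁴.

For a small grey body in a large enclosure, net radiated power = εσA(T⁴ − T_w⁴).
Steady state: P = εσA(T⁴ − T_w⁴) with A = 4πr² = 3.941×10⁻⁴ m².
T⁴ = P/(εσA) + T_w⁴ = 4.81/(0.80·5.67×10⁻⁸·3.941×10⁻⁴) + (1060)⁴
    = 2.691×10¹¹ + 1.262×10¹² = 1.532×10¹² K⁴.

T ≈ 1110 K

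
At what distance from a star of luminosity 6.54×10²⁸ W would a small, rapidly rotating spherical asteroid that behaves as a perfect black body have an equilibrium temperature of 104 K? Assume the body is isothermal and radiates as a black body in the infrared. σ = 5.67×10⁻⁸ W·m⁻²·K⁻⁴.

For an isothermal black-emitting sphere, (1−a)S·πr² = σ·4πr²·T⁴ ⇒ S = 4σT⁴/(1−a).
S = 4·5.67×10⁻⁸·(104)⁴/1.00 = 26.53 W/m².
Flux falls as S = L/(4πd²), so d = √(L/(4πS)) = √(6.54×10²⁸/(4π·26.53)).

d ≈ 1.40×10¹³ m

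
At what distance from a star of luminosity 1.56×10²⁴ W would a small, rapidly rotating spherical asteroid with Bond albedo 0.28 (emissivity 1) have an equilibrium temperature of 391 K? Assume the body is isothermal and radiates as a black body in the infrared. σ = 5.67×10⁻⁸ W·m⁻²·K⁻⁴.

d ≈ 4.11×10⁹ m

For an isothermal black-emitting sphere, (1−a)S·πr² = σ·4πr²·T⁴ ⇒ S = 4σT⁴/(1−a).
S = 4·5.67×10⁻⁸·(391)⁴/0.720 = 7362 W/m².
Flux falls as S = L/(4πd²), so d = √(L/(4πS)) = √(1.56×10²⁴/(4π·7362)).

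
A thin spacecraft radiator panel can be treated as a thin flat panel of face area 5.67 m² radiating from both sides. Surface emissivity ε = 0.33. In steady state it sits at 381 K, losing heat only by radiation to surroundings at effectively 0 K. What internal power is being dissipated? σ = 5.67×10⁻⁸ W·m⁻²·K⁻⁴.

Steady state: P = εσA T⁴.
A = 2·5.67 = 11.34 m²; T⁴ = (381)⁴ = 2.107×10¹⁰ K⁴.
P = 0.33 × 5.67×10⁻⁸ × 11.34 × 2.107×10¹⁰.

P ≈ 4470 W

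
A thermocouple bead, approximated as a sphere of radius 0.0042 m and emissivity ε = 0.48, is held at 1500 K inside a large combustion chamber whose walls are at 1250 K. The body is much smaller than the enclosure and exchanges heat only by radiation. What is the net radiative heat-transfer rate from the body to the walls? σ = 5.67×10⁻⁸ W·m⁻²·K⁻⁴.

P_net ≈ 15.8 W

For a small grey body in a large enclosure: P_net = εσA(T_body⁴ − T_wall⁴).
A = 4πr² = 2.217×10⁻⁴ m²; T_body⁴ − T_wall⁴ = 5.062×10¹² − 2.441×10¹² = 2.621×10¹² K⁴.
|P_net| = 0.48·5.67×10⁻⁸·2.217×10⁻⁴·2.621×10¹².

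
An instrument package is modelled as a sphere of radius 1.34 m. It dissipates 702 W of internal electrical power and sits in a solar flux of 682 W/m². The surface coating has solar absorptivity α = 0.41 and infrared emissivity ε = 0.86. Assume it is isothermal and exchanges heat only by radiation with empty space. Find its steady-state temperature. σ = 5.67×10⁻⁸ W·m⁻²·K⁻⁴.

T ≈ 213 K

At steady state, absorbed solar power + internal power = radiated power.
Absorbed: α·S·A_cross = 0.41·682·5.641 = 1577 W (cross-section πr²).
Total input = 1577 + 702 = 2279 W.
Radiated: εσ·A_surf·T⁴ with A_surf = 4πr² = 22.56 m².
T⁴ = 2279/(0.86·5.67×10⁻⁸·22.56) = 2.072×10⁹ K⁴.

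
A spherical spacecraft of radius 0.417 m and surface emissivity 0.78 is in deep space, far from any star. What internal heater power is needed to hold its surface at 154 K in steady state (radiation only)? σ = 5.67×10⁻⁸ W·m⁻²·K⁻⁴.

P = εσ·4πr²·T⁴.
4πr² = 2.185 m²; T⁴ = 5.624×10⁸ K⁴.
P = 0.78·5.67×10⁻⁸·2.185·5.624×10⁸.

P ≈ 54.4 W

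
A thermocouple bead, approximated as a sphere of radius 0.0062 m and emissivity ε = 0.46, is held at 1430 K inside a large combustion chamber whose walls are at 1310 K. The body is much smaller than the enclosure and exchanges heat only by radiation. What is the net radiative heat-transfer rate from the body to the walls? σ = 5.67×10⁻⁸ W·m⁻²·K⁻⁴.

P_net ≈ 15.6 W

For a small grey body in a large enclosure: P_net = εσA(T_body⁴ − T_wall⁴).
A = 4πr² = 4.831×10⁻⁴ m²; T_body⁴ − T_wall⁴ = 4.182×10¹² − 2.945×10¹² = 1.237×10¹² K⁴.
|P_net| = 0.46·5.67×10⁻⁸·4.831×10⁻⁴·1.237×10¹².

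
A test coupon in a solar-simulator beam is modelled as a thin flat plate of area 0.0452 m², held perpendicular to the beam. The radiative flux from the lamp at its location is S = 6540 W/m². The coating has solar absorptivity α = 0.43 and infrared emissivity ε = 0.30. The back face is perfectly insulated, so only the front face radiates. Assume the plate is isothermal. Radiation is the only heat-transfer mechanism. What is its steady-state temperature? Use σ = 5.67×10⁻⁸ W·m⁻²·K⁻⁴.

At equilibrium, absorbed power = emitted power.
Absorbing cross-section = A = 0.04520 m²; emitting surface = A = 0.04520 m² (ratio 1).
αS·A_cross = εσ·A_surf·T⁴  ⇒  T⁴ = αS/(ε·1σ).
T⁴ = 0.430·6540/(0.30·1·5.67×10⁻⁸) = 1.653×10¹¹ K⁴.
T = (1.653×10¹¹)^(1/4).

T ≈ 638 K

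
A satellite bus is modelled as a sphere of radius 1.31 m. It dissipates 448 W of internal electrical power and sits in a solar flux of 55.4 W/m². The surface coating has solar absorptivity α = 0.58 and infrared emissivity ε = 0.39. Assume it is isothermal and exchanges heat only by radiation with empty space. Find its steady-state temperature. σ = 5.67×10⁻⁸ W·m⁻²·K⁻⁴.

T ≈ 190 K

At steady state, absorbed solar power + internal power = radiated power.
Absorbed: α·S·A_cross = 0.58·55.4·5.391 = 173.2 W (cross-section πr²).
Total input = 173.2 + 448 = 621.2 W.
Radiated: εσ·A_surf·T⁴ with A_surf = 4πr² = 21.57 m².
T⁴ = 621.2/(0.39·5.67×10⁻⁸·21.57) = 1.303×10⁹ K⁴.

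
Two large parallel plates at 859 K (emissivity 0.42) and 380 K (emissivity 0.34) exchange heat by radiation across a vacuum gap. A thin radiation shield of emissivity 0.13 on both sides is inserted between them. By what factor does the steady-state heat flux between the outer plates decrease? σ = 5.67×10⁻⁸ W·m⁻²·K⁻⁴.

factor ≈ 4.33

Without shield: q₀ = σΔ(T⁴)/(1/ε₁+1/ε₂−1) with denominator 4.322.
With shield the two gaps are in series; the resistances add: (1/ε₁+1/ε_s−1)+(1/ε_s+1/ε₂−1) = 9.073+9.633 = 18.71.
Heat-flux ratio q₀/q = 18.71/4.322.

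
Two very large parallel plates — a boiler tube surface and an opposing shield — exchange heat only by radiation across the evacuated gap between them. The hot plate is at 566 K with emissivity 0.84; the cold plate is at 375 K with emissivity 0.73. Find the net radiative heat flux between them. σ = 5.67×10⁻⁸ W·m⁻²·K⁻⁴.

For two infinite grey parallel plates, q = σ(T₁⁴ − T₂⁴)/(1/ε₁ + 1/ε₂ − 1).
T₁⁴ − T₂⁴ = 1.026×10¹¹ − 1.978×10¹⁰ = 8.285×10¹⁰ K⁴.
1/ε₁ + 1/ε₂ − 1 = 1.190 + 1.370 − 1 = 1.560.
q = 5.67×10⁻⁸ × 8.285×10¹⁰ / 1.560.

q ≈ 3010 W/m²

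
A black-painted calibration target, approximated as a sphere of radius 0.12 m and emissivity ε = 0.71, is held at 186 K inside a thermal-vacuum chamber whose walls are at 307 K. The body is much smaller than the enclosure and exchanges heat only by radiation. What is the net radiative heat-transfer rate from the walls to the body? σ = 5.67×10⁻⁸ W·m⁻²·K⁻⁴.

P_net ≈ 56.0 W

For a small grey body in a large enclosure: P_net = εσA(T_body⁴ − T_wall⁴).
A = 4πr² = 0.1810 m²; T_body⁴ − T_wall⁴ = 1.197×10⁹ − 8.883×10⁹ = -7.686×10⁹ K⁴.
|P_net| = 0.71·5.67×10⁻⁸·0.1810·7.686×10⁹.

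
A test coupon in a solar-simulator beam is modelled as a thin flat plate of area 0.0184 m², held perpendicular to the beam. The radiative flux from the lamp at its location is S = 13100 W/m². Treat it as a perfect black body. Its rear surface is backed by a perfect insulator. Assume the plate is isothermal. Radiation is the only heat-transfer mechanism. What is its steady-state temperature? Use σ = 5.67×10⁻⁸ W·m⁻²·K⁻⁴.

T ≈ 693 K

At equilibrium, absorbed power = emitted power.
Absorbing cross-section = A = 0.01840 m²; emitting surface = A = 0.01840 m² (ratio 1).
S·A_cross = εσ·A_surf·T⁴  ⇒  T⁴ = S/(1σ).
T⁴ = 1.00·13100/(1·5.67×10⁻⁸) = 2.310×10¹¹ K⁴.
T = (2.310×10¹¹)^(1/4).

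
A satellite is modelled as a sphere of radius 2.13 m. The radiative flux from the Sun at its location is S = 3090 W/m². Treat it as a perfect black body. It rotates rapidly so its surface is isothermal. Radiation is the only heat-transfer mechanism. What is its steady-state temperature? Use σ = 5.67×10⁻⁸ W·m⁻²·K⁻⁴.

At equilibrium, absorbed power = emitted power.
Absorbing cross-section = πr² = 14.25 m²; emitting surface = 4πr² = 57.01 m² (ratio 4).
S·A_cross = εσ·A_surf·T⁴  ⇒  T⁴ = S/(4σ).
T⁴ = 1.00·3090/(4·5.67×10⁻⁸) = 1.362×10¹⁰ K⁴.
T = (1.362×10¹⁰)^(1/4).

T ≈ 342 K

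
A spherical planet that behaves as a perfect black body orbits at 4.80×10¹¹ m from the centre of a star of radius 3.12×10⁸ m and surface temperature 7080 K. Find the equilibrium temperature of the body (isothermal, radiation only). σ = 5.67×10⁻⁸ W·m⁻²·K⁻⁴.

T ≈ 128 K

The star's surface emits σT_*⁴; at distance d the flux is S = σT_*⁴(R_*/d)².
S = 5.67×10⁻⁸·(7080)⁴·(3.12×10⁸/4.80×10¹¹)² = 60.19 W/m².
For an isothermal sphere T⁴ = (1−a)S/(4σ) = 2.654×10⁸ K⁴.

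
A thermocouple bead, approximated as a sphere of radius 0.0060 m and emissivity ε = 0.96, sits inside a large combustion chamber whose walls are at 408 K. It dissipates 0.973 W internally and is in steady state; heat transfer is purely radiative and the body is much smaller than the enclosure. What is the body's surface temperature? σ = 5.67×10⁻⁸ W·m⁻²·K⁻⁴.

T ≈ 509 K

For a small grey body in a large enclosure, net radiated power = εσA(T⁴ − T_w⁴).
Steady state: P = εσA(T⁴ − T_w⁴) with A = 4πr² = 4.524×10⁻⁴ m².
T⁴ = P/(εσA) + T_w⁴ = 0.973/(0.96·5.67×10⁻⁸·4.524×10⁻⁴) + (408)⁴
    = 3.951×10¹⁰ + 2.771×10¹⁰ = 6.722×10¹⁰ K⁴.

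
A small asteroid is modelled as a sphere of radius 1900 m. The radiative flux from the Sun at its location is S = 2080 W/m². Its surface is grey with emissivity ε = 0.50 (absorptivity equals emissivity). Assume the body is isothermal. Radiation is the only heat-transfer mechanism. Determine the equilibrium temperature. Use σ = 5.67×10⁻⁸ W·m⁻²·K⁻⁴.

At equilibrium, absorbed power = emitted power.
Absorbing cross-section = πr² = 1.134×10⁷ m²; emitting surface = 4πr² = 4.536×10⁷ m² (ratio 4).
εS·A_cross = εσ·A_surf·T⁴  ⇒  T⁴ = S/(4σ)   (ε cancels).
T⁴ = 2080/(4·5.67×10⁻⁸) = 9.171×10⁹ K⁴.
T = (9.171×10⁹)^(1/4).

T ≈ 309 K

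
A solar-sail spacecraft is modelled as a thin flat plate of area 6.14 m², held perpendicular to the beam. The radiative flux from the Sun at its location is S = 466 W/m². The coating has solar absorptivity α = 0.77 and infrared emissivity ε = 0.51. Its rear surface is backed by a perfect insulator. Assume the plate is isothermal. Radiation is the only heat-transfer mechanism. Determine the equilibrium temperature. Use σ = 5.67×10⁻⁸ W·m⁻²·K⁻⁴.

T ≈ 334 K

At equilibrium, absorbed power = emitted power.
Absorbing cross-section = A = 6.140 m²; emitting surface = A = 6.140 m² (ratio 1).
αS·A_cross = εσ·A_surf·T⁴  ⇒  T⁴ = αS/(ε·1σ).
T⁴ = 0.770·466/(0.51·1·5.67×10⁻⁸) = 1.241×10¹⁰ K⁴.
T = (1.241×10¹⁰)^(1/4).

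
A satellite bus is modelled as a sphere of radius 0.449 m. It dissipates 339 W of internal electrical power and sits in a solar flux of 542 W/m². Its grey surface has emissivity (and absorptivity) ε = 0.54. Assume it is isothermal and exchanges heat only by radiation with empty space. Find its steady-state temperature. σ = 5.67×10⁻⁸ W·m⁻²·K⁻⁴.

T ≈ 287 K

At steady state, absorbed solar power + internal power = radiated power.
Absorbed: α·S·A_cross = 0.54·542·0.6333 = 185.4 W (cross-section πr²).
Total input = 185.4 + 339 = 524.4 W.
Radiated: εσ·A_surf·T⁴ with A_surf = 4πr² = 2.533 m².
T⁴ = 524.4/(0.54·5.67×10⁻⁸·2.533) = 6.760×10⁹ K⁴.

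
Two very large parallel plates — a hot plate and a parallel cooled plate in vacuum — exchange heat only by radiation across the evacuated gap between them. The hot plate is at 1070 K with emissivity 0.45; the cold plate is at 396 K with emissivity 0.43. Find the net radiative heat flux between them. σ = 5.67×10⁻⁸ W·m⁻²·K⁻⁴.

q ≈ 20600 W/m²

For two infinite grey parallel plates, q = σ(T₁⁴ − T₂⁴)/(1/ε₁ + 1/ε₂ − 1).
T₁⁴ − T₂⁴ = 1.311×10¹² − 2.459×10¹⁰ = 1.286×10¹² K⁴.
1/ε₁ + 1/ε₂ − 1 = 2.222 + 2.326 − 1 = 3.548.
q = 5.67×10⁻⁸ × 1.286×10¹² / 3.548.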